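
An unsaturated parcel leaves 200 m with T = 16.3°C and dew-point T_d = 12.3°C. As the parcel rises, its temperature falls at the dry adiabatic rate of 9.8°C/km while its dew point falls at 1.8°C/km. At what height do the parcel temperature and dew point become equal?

T and T_d converge at 9.8 − 1.8 = 8°C per km
Height above start = (16.3 − 12.3) / 8 = 0.5 km
LCL altitude = 200 m + 500 m = 700 m

700 m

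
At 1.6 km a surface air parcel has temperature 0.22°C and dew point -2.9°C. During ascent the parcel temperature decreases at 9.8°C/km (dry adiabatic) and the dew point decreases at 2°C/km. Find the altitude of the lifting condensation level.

T and T_d converge at 9.8 − 2 = 7.8°C per km
Height above start = (0.22 − (-2.9)) / 7.8 = 0.4 km
LCL altitude = 1600 m + 400 m = 2000 m

2 km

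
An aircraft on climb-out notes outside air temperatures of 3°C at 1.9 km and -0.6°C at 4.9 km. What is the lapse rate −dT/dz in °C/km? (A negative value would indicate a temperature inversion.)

1.2°C/km

Γ = −ΔT/Δz = (3 − (-0.6)) / (4900 − 1900) m
  = 3.6°C / 3 km = 1.2°C/km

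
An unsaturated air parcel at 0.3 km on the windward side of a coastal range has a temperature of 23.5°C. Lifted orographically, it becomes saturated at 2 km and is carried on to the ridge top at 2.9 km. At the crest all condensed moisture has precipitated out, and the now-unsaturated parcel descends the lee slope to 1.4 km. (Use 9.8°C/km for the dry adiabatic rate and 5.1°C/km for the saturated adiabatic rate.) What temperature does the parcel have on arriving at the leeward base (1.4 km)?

300 → 2000 m (dry, 9.8°C/km): ΔT = -9.8 × 1.7 = -16.66°C → T = 6.84°C
2000 → 2900 m (saturated, 5.1°C/km): ΔT = -5.1 × 0.9 = -4.59°C → T = 2.25°C
2900 → 1400 m (dry descent, 9.8°C/km): ΔT = +9.8 × 1.5 = +14.7°C → T = 16.95°C

16.95°C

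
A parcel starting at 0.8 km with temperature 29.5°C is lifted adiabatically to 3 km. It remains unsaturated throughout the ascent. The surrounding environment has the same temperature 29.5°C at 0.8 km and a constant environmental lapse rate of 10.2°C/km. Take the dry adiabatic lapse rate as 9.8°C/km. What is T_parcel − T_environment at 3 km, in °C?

Parcel:
  800–3000 m, dry: Δz = 2.2 km ⇒ ΔT = -21.56°C; T = 7.94°C
Environment:
  800–3000 m, environment: Δz = 2.2 km ⇒ ΔT = -22.44°C; T = 7.06°C
T_parcel − T_env = 7.94 − 7.06 = +0.88°C

+0.88°C (parcel warmer than environment)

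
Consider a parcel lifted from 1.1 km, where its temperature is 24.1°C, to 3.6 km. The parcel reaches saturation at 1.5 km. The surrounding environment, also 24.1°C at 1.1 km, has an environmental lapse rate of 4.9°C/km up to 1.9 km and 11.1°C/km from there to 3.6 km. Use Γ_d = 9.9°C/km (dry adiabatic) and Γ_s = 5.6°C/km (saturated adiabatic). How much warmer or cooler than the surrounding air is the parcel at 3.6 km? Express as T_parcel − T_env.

+7.07°C (parcel warmer than environment)

Parcel:
  From 1100 m to 1500 m (dry): cools by 9.9 × 0.4 = 3.96°C, giving 20.14°C.
  From 1500 m to 3600 m (saturated): cools by 5.6 × 2.1 = 11.76°C, giving 8.38°C.
Environment:
  From 1100 m to 1900 m (environment, lower layer): cools by 4.9 × 0.8 = 3.92°C, giving 20.18°C.
  From 1900 m to 3600 m (environment, upper layer): cools by 11.1 × 1.7 = 18.87°C, giving 1.31°C.
T_parcel − T_env = 8.38 − 1.31 = +7.07°C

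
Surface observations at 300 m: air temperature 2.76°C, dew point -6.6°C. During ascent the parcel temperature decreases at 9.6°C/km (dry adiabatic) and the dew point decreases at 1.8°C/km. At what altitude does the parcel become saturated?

1500 m

T and T_d converge at 9.6 − 1.8 = 7.8°C per km
Height above start = (2.76 − (-6.6)) / 7.8 = 1.2 km
LCL altitude = 300 m + 1200 m = 1500 m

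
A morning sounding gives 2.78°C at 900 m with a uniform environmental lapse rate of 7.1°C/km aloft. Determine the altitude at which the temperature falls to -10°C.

Height above start = (2.78 − (-10)) / 7.1 = 1.8 km
Altitude = 900 m + 1800 m = 2700 m

2700 m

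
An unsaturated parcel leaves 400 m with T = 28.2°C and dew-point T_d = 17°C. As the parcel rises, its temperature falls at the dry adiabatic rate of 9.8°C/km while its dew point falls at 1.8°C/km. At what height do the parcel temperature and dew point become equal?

1800 m

T and T_d converge at 9.8 − 1.8 = 8°C per km
Height above start = (28.2 − 17) / 8 = 1.4 km
LCL altitude = 400 m + 1400 m = 1800 m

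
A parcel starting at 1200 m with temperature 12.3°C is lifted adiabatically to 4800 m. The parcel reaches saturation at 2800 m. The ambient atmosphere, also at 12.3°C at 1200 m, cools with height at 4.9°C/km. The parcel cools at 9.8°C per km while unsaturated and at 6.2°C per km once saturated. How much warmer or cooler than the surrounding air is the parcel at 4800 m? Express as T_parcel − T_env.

-10.44°C (parcel cooler than environment)

Parcel:
  From 1200 m to 2800 m (dry): cools by 9.8 × 1.6 = 15.68°C, giving -3.38°C.
  From 2800 m to 4800 m (saturated): cools by 6.2 × 2 = 12.4°C, giving -15.78°C.
Environment:
  From 1200 m to 4800 m (environment): cools by 4.9 × 3.6 = 17.64°C, giving -5.34°C.
T_parcel − T_env = -15.78 − (-5.34) = -10.44°C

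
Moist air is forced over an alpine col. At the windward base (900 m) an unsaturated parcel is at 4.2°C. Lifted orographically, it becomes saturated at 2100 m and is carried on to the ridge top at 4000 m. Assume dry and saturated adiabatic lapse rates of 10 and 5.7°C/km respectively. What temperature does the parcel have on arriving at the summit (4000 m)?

900 → 2100 m (dry, 10°C/km): ΔT = -10 × 1.2 = -12°C → T = -7.8°C
2100 → 4000 m (saturated, 5.7°C/km): ΔT = -5.7 × 1.9 = -10.83°C → T = -18.63°C

-18.63°C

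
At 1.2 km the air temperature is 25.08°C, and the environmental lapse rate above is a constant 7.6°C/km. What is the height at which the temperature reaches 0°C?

Height above start = (25.08 − 0) / 7.6 = 3.3 km
Altitude = 1200 m + 3300 m = 4500 m

4.5 km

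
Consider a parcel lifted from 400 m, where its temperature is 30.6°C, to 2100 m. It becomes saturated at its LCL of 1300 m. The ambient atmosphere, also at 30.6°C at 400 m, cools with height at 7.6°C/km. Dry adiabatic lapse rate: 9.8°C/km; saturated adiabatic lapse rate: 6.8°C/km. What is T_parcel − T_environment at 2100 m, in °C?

Parcel:
  Dry to 1300 m: -9.8 × 0.9 km = -8.82°C, so T = 21.78°C.
  Saturated to 2100 m: -6.8 × 0.8 km = -5.44°C, so T = 16.34°C.
Environment:
  Environment to 2100 m: -7.6 × 1.7 km = -12.92°C, so T = 17.68°C.
T_parcel − T_env = 16.34 − 17.68 = -1.34°C

-1.34°C (parcel cooler than environment)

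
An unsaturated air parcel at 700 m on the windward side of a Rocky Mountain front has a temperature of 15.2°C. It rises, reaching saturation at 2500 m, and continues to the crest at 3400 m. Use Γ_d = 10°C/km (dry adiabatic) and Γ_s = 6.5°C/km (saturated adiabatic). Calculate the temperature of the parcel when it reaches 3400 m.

700–2500 m, dry: Δz = 1.8 km ⇒ ΔT = -18°C; T = -2.8°C
2500–3400 m, saturated: Δz = 0.9 km ⇒ ΔT = -5.85°C; T = -8.65°C

-8.65°C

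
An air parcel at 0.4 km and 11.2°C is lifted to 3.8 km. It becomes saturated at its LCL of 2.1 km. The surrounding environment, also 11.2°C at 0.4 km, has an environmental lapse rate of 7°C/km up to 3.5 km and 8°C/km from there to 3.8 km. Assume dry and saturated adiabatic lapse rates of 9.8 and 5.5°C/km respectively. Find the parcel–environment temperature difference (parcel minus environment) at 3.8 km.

-1.91°C (parcel cooler than environment)

Parcel:
  400 → 2100 m (dry, 9.8°C/km): ΔT = -9.8 × 1.7 = -16.66°C → T = -5.46°C
  2100 → 3800 m (saturated, 5.5°C/km): ΔT = -5.5 × 1.7 = -9.35°C → T = -14.81°C
Environment:
  400 → 3500 m (environment, lower layer, 7°C/km): ΔT = -7 × 3.1 = -21.7°C → T = -10.5°C
  3500 → 3800 m (environment, upper layer, 8°C/km): ΔT = -8 × 0.3 = -2.4°C → T = -12.9°C
T_parcel − T_env = -14.81 − (-12.9) = -1.91°C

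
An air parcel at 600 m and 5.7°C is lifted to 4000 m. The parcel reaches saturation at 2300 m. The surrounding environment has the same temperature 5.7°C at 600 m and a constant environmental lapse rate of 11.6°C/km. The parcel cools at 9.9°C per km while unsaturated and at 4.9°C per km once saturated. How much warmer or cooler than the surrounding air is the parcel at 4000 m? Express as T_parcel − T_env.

+14.28°C (parcel warmer than environment)

Parcel:
  600 → 2300 m (dry, 9.9°C/km): ΔT = -9.9 × 1.7 = -16.83°C → T = -11.13°C
  2300 → 4000 m (saturated, 4.9°C/km): ΔT = -4.9 × 1.7 = -8.33°C → T = -19.46°C
Environment:
  600 → 4000 m (environment, 11.6°C/km): ΔT = -11.6 × 3.4 = -39.44°C → T = -33.74°C
T_parcel − T_env = -19.46 − (-33.74) = +14.28°C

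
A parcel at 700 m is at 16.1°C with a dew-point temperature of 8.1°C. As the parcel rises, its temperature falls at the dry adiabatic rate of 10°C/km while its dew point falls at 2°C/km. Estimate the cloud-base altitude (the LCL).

T and T_d converge at 10 − 2 = 8°C per km
Height above start = (16.1 − 8.1) / 8 = 1 km
LCL altitude = 700 m + 1000 m = 1700 m

1700 m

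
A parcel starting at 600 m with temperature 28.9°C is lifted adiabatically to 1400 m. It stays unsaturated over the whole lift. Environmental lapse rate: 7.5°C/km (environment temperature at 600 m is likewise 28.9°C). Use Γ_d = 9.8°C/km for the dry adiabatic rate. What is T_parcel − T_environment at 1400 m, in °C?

Parcel:
  600 → 1400 m (dry, 9.8°C/km): ΔT = -9.8 × 0.8 = -7.84°C → T = 21.06°C
Environment:
  600 → 1400 m (environment, 7.5°C/km): ΔT = -7.5 × 0.8 = -6°C → T = 22.9°C
T_parcel − T_env = 21.06 − 22.9 = -1.84°C

-1.84°C (parcel cooler than environment)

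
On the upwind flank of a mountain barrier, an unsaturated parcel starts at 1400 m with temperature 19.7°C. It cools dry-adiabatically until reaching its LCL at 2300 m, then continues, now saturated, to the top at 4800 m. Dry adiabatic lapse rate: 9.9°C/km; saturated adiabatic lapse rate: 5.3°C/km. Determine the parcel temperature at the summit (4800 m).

Dry to 2300 m: -9.9 × 0.9 km = -8.91°C, so T = 10.79°C.
Saturated to 4800 m: -5.3 × 2.5 km = -13.25°C, so T = -2.46°C.

-2.46°C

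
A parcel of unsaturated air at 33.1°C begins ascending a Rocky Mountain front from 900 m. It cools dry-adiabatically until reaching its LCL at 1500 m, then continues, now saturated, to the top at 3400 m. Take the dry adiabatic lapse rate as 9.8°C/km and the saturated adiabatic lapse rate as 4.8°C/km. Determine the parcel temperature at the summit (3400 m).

18.1°C

From 900 m to 1500 m (dry): cools by 9.8 × 0.6 = 5.88°C, giving 27.22°C.
From 1500 m to 3400 m (saturated): cools by 4.8 × 1.9 = 9.12°C, giving 18.1°C.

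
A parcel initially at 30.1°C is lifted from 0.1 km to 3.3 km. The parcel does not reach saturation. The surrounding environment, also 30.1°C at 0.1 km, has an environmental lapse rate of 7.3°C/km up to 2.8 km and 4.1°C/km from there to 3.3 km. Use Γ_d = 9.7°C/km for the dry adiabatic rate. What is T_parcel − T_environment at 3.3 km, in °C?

-9.28°C (parcel cooler than environment)

Parcel:
  From 100 m to 3300 m (dry): cools by 9.7 × 3.2 = 31.04°C, giving -0.94°C.
Environment:
  From 100 m to 2800 m (environment, lower layer): cools by 7.3 × 2.7 = 19.71°C, giving 10.39°C.
  From 2800 m to 3300 m (environment, upper layer): cools by 4.1 × 0.5 = 2.05°C, giving 8.34°C.
T_parcel − T_env = -0.94 − 8.34 = -9.28°C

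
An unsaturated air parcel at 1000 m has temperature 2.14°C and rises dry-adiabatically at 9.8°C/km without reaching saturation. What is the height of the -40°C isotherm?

5300 m

Height above start = (2.14 − (-40)) / 9.8 = 4.3 km
Altitude = 1000 m + 4300 m = 5300 m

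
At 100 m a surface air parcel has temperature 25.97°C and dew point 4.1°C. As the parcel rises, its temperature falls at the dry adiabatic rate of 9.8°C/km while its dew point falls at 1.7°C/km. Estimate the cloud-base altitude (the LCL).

T and T_d converge at 9.8 − 1.7 = 8.1°C per km
Height above start = (25.97 − 4.1) / 8.1 = 2.7 km
LCL altitude = 100 m + 2700 m = 2800 m

2800 m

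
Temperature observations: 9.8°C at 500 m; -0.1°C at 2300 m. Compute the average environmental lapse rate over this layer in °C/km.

5.5°C/km

Γ = −ΔT/Δz = (9.8 − (-0.1)) / (2300 − 500) m
  = 9.9°C / 1.8 km = 5.5°C/km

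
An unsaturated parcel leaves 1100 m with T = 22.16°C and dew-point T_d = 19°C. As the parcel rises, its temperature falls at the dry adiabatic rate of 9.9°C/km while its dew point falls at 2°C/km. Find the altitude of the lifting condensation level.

T and T_d converge at 9.9 − 2 = 7.9°C per km
Height above start = (22.16 − 19) / 7.9 = 0.4 km
LCL altitude = 1100 m + 400 m = 1500 m

1500 m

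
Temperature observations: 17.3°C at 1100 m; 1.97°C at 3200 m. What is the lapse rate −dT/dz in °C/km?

Γ = −ΔT/Δz = (17.3 − 1.97) / (3200 − 1100) m
  = 15.33°C / 2.1 km = 7.3°C/km

7.3°C/km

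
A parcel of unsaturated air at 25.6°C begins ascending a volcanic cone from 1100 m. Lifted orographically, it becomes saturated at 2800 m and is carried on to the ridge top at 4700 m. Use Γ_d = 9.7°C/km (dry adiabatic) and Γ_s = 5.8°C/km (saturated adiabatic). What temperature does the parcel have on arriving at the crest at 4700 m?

1100 → 2800 m (dry, 9.7°C/km): ΔT = -9.7 × 1.7 = -16.49°C → T = 9.11°C
2800 → 4700 m (saturated, 5.8°C/km): ΔT = -5.8 × 1.9 = -11.02°C → T = -1.91°C

-1.91°C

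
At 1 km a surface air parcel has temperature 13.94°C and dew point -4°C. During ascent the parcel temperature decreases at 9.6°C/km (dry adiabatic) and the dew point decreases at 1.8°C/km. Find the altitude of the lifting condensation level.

T and T_d converge at 9.6 − 1.8 = 7.8°C per km
Height above start = (13.94 − (-4)) / 7.8 = 2.3 km
LCL altitude = 1000 m + 2300 m = 3300 m

3.3 km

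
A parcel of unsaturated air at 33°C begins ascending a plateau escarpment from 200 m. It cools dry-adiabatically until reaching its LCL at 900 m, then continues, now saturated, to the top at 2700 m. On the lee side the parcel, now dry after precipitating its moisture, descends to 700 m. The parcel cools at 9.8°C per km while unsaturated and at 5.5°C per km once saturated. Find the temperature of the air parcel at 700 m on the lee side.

35.84°C

From 200 m to 900 m (dry): cools by 9.8 × 0.7 = 6.86°C, giving 26.14°C.
From 900 m to 2700 m (saturated): cools by 5.5 × 1.8 = 9.9°C, giving 16.24°C.
From 2700 m to 700 m (dry descent): warms by 9.8 × 2 = 19.6°C, giving 35.84°C.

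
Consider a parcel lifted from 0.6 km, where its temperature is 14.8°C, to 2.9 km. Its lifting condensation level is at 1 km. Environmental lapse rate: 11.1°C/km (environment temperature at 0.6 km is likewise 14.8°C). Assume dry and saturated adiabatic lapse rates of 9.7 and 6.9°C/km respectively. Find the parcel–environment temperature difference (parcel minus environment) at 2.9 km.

Parcel:
  600–1000 m, dry: Δz = 0.4 km ⇒ ΔT = -3.88°C; T = 10.92°C
  1000–2900 m, saturated: Δz = 1.9 km ⇒ ΔT = -13.11°C; T = -2.19°C
Environment:
  600–2900 m, environment: Δz = 2.3 km ⇒ ΔT = -25.53°C; T = -10.73°C
T_parcel − T_env = -2.19 − (-10.73) = +8.54°C

+8.54°C (parcel warmer than environment)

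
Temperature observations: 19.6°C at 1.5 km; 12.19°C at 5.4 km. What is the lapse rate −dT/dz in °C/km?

Γ = −ΔT/Δz = (19.6 − 12.19) / (5400 − 1500) m
  = 7.41°C / 3.9 km = 1.9°C/km

1.9°C/km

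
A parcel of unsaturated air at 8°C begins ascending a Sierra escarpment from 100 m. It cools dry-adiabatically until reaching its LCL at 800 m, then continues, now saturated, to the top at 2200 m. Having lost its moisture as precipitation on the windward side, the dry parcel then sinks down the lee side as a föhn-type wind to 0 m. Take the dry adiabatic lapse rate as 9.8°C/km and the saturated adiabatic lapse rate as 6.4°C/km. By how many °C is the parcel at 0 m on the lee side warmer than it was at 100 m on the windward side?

+5.74°C

100–800 m, dry: Δz = 0.7 km ⇒ ΔT = -6.86°C; T = 1.14°C
800–2200 m, saturated: Δz = 1.4 km ⇒ ΔT = -8.96°C; T = -7.82°C
2200–0 m, dry descent: Δz = 2.2 km ⇒ ΔT = +21.56°C; T = 13.74°C
Net change vs windward start: 13.74 − 8 = +5.74°C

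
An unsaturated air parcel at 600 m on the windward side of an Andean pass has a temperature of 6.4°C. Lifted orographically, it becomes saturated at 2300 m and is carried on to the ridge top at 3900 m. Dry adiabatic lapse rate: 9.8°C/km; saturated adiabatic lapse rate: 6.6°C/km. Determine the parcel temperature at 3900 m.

-20.82°C

600–2300 m, dry: Δz = 1.7 km ⇒ ΔT = -16.66°C; T = -10.26°C
2300–3900 m, saturated: Δz = 1.6 km ⇒ ΔT = -10.56°C; T = -20.82°C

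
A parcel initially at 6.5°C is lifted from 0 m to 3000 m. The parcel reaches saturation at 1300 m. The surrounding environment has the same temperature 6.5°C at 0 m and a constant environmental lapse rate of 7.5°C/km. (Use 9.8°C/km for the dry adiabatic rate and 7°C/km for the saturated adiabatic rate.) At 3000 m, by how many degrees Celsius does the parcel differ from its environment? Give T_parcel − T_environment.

Parcel:
  From 0 m to 1300 m (dry): cools by 9.8 × 1.3 = 12.74°C, giving -6.24°C.
  From 1300 m to 3000 m (saturated): cools by 7 × 1.7 = 11.9°C, giving -18.14°C.
Environment:
  From 0 m to 3000 m (environment): cools by 7.5 × 3 = 22.5°C, giving -16°C.
T_parcel − T_env = -18.14 − (-16) = -2.14°C

-2.14°C (parcel cooler than environment)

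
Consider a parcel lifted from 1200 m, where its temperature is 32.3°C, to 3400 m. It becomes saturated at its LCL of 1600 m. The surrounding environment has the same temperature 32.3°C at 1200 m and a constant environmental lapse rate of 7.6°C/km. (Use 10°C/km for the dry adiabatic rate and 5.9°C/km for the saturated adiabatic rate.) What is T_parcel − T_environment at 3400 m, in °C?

Parcel:
  1200–1600 m, dry: Δz = 0.4 km ⇒ ΔT = -4°C; T = 28.3°C
  1600–3400 m, saturated: Δz = 1.8 km ⇒ ΔT = -10.62°C; T = 17.68°C
Environment:
  1200–3400 m, environment: Δz = 2.2 km ⇒ ΔT = -16.72°C; T = 15.58°C
T_parcel − T_env = 17.68 − 15.58 = +2.1°C

+2.1°C (parcel warmer than environment)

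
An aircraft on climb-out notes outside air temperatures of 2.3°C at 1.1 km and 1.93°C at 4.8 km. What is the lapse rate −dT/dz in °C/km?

0.1°C/km

Γ = −ΔT/Δz = (2.3 − 1.93) / (4800 − 1100) m
  = 0.37°C / 3.7 km = 0.1°C/km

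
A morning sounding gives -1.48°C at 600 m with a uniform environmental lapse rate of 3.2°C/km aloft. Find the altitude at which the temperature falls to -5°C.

Height above start = (-1.48 − (-5)) / 3.2 = 1.1 km
Altitude = 600 m + 1100 m = 1700 m

1700 m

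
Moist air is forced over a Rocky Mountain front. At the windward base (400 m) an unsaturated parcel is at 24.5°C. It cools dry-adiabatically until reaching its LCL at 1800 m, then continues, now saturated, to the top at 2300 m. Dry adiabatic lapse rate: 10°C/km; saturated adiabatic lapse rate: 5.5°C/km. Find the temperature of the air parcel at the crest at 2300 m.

7.75°C

From 400 m to 1800 m (dry): cools by 10 × 1.4 = 14°C, giving 10.5°C.
From 1800 m to 2300 m (saturated): cools by 5.5 × 0.5 = 2.75°C, giving 7.75°C.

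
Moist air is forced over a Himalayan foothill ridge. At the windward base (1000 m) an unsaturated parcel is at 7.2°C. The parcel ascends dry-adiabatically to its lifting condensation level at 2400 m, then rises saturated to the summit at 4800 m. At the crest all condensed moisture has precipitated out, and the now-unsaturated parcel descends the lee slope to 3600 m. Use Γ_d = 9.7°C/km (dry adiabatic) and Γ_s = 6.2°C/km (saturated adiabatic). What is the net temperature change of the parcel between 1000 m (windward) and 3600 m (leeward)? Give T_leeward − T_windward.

-16.82°C

1000–2400 m, dry: Δz = 1.4 km ⇒ ΔT = -13.58°C; T = -6.38°C
2400–4800 m, saturated: Δz = 2.4 km ⇒ ΔT = -14.88°C; T = -21.26°C
4800–3600 m, dry descent: Δz = 1.2 km ⇒ ΔT = +11.64°C; T = -9.62°C
Net change vs windward start: -9.62 − 7.2 = -16.82°C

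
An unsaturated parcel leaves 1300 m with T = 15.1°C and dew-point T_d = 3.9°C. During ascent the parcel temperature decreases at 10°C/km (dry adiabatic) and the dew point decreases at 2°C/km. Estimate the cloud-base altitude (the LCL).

2700 m

T and T_d converge at 10 − 2 = 8°C per km
Height above start = (15.1 − 3.9) / 8 = 1.4 km
LCL altitude = 1300 m + 1400 m = 2700 m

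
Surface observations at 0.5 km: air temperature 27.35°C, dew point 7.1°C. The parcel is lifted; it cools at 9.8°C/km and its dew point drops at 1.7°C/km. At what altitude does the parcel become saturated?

T and T_d converge at 9.8 − 1.7 = 8.1°C per km
Height above start = (27.35 − 7.1) / 8.1 = 2.5 km
LCL altitude = 500 m + 2500 m = 3000 m

3 km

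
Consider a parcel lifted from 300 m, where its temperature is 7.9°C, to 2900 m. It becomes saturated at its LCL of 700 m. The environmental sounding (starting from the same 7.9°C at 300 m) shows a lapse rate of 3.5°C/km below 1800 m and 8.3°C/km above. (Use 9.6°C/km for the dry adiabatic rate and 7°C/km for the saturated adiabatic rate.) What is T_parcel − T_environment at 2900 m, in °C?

Parcel:
  300 → 700 m (dry, 9.6°C/km): ΔT = -9.6 × 0.4 = -3.84°C → T = 4.06°C
  700 → 2900 m (saturated, 7°C/km): ΔT = -7 × 2.2 = -15.4°C → T = -11.34°C
Environment:
  300 → 1800 m (environment, lower layer, 3.5°C/km): ΔT = -3.5 × 1.5 = -5.25°C → T = 2.65°C
  1800 → 2900 m (environment, upper layer, 8.3°C/km): ΔT = -8.3 × 1.1 = -9.13°C → T = -6.48°C
T_parcel − T_env = -11.34 − (-6.48) = -4.86°C

-4.86°C (parcel cooler than environment)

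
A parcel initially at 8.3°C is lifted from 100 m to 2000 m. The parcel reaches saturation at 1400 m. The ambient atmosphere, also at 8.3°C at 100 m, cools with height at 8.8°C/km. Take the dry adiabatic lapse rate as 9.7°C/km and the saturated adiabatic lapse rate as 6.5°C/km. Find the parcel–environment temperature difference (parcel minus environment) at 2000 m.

+0.21°C (parcel warmer than environment)

Parcel:
  100 → 1400 m (dry, 9.7°C/km): ΔT = -9.7 × 1.3 = -12.61°C → T = -4.31°C
  1400 → 2000 m (saturated, 6.5°C/km): ΔT = -6.5 × 0.6 = -3.9°C → T = -8.21°C
Environment:
  100 → 2000 m (environment, 8.8°C/km): ΔT = -8.8 × 1.9 = -16.72°C → T = -8.42°C
T_parcel − T_env = -8.21 − (-8.42) = +0.21°C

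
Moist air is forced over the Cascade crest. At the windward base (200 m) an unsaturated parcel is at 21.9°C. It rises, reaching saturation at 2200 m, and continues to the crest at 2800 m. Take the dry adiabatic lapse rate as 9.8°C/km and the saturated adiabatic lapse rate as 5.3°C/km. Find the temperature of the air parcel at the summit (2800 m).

From 200 m to 2200 m (dry): cools by 9.8 × 2 = 19.6°C, giving 2.3°C.
From 2200 m to 2800 m (saturated): cools by 5.3 × 0.6 = 3.18°C, giving -0.88°C.

-0.88°C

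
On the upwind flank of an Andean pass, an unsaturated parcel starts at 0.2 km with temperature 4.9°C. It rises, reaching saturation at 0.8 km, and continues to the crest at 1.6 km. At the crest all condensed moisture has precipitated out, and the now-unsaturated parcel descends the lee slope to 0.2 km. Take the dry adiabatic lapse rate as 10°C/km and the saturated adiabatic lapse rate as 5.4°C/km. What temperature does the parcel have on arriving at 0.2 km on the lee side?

200–800 m, dry: Δz = 0.6 km ⇒ ΔT = -6°C; T = -1.1°C
800–1600 m, saturated: Δz = 0.8 km ⇒ ΔT = -4.32°C; T = -5.42°C
1600–200 m, dry descent: Δz = 1.4 km ⇒ ΔT = +14°C; T = 8.58°C

8.58°C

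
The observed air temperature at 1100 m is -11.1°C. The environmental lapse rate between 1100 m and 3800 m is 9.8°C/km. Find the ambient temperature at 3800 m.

-37.56°C

1100–3800 m, environmental: Δz = 2.7 km ⇒ ΔT = -26.46°C; T = -37.56°C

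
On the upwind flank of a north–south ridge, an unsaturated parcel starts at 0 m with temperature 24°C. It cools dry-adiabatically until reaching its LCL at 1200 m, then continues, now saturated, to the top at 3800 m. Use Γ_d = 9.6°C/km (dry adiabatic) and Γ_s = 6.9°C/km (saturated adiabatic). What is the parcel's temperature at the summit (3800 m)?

Dry to 1200 m: -9.6 × 1.2 km = -11.52°C, so T = 12.48°C.
Saturated to 3800 m: -6.9 × 2.6 km = -17.94°C, so T = -5.46°C.

-5.46°C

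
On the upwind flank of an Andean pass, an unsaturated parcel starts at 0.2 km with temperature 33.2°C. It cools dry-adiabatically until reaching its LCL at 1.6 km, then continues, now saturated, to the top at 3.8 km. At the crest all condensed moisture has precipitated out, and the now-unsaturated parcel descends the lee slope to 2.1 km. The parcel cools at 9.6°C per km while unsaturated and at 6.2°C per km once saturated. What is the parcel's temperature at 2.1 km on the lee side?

Dry to 1600 m: -9.6 × 1.4 km = -13.44°C, so T = 19.76°C.
Saturated to 3800 m: -6.2 × 2.2 km = -13.64°C, so T = 6.12°C.
Dry descent to 2100 m: +9.6 × 1.7 km = +16.32°C, so T = 22.44°C.

22.44°C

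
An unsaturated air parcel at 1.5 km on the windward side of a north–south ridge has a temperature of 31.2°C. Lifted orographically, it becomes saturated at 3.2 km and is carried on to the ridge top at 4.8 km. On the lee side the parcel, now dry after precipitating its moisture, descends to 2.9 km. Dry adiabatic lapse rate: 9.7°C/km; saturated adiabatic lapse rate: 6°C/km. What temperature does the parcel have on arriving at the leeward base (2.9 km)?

23.54°C

From 1500 m to 3200 m (dry): cools by 9.7 × 1.7 = 16.49°C, giving 14.71°C.
From 3200 m to 4800 m (saturated): cools by 6 × 1.6 = 9.6°C, giving 5.11°C.
From 4800 m to 2900 m (dry descent): warms by 9.7 × 1.9 = 18.43°C, giving 23.54°C.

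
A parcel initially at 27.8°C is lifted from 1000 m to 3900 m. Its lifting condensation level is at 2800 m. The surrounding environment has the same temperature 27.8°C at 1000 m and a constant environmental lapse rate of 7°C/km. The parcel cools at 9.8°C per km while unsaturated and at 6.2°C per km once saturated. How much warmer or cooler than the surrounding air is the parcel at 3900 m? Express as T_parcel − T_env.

Parcel:
  From 1000 m to 2800 m (dry): cools by 9.8 × 1.8 = 17.64°C, giving 10.16°C.
  From 2800 m to 3900 m (saturated): cools by 6.2 × 1.1 = 6.82°C, giving 3.34°C.
Environment:
  From 1000 m to 3900 m (environment): cools by 7 × 2.9 = 20.3°C, giving 7.5°C.
T_parcel − T_env = 3.34 − 7.5 = -4.16°C

-4.16°C (parcel cooler than environment)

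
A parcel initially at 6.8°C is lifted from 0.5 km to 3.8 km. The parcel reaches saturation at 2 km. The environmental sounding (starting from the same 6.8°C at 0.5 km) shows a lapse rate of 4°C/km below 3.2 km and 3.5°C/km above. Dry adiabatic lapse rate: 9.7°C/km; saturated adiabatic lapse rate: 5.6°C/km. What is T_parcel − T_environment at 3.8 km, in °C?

Parcel:
  500–2000 m, dry: Δz = 1.5 km ⇒ ΔT = -14.55°C; T = -7.75°C
  2000–3800 m, saturated: Δz = 1.8 km ⇒ ΔT = -10.08°C; T = -17.83°C
Environment:
  500–3200 m, environment, lower layer: Δz = 2.7 km ⇒ ΔT = -10.8°C; T = -4°C
  3200–3800 m, environment, upper layer: Δz = 0.6 km ⇒ ΔT = -2.1°C; T = -6.1°C
T_parcel − T_env = -17.83 − (-6.1) = -11.73°C

-11.73°C (parcel cooler than environment)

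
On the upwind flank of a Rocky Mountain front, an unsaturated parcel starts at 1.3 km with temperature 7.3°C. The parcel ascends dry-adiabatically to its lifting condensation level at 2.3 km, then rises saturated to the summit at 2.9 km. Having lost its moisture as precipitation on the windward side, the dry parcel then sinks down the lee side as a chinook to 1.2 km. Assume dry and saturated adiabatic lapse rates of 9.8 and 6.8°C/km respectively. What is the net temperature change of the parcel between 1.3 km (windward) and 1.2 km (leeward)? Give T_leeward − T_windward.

+2.78°C

From 1300 m to 2300 m (dry): cools by 9.8 × 1 = 9.8°C, giving -2.5°C.
From 2300 m to 2900 m (saturated): cools by 6.8 × 0.6 = 4.08°C, giving -6.58°C.
From 2900 m to 1200 m (dry descent): warms by 9.8 × 1.7 = 16.66°C, giving 10.08°C.
Net change vs windward start: 10.08 − 7.3 = +2.78°C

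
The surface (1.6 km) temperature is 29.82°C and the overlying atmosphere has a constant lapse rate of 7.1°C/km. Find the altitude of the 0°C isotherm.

5.8 km

Height above start = (29.82 − 0) / 7.1 = 4.2 km
Altitude = 1600 m + 4200 m = 5800 m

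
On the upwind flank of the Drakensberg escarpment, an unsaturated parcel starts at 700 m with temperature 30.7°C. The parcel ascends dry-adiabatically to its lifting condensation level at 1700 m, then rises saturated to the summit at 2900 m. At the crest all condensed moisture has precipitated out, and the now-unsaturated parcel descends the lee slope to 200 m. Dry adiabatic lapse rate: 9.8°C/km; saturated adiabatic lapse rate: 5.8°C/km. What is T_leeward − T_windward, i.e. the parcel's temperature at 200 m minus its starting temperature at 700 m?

+9.7°C

700 → 1700 m (dry, 9.8°C/km): ΔT = -9.8 × 1 = -9.8°C → T = 20.9°C
1700 → 2900 m (saturated, 5.8°C/km): ΔT = -5.8 × 1.2 = -6.96°C → T = 13.94°C
2900 → 200 m (dry descent, 9.8°C/km): ΔT = +9.8 × 2.7 = +26.46°C → T = 40.4°C
Net change vs windward start: 40.4 − 30.7 = +9.7°C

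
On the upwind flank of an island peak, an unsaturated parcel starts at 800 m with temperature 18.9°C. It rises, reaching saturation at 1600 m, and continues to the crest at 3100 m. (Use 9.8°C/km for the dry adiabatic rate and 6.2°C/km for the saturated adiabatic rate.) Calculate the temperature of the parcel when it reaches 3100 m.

800–1600 m, dry: Δz = 0.8 km ⇒ ΔT = -7.84°C; T = 11.06°C
1600–3100 m, saturated: Δz = 1.5 km ⇒ ΔT = -9.3°C; T = 1.76°C

1.76°C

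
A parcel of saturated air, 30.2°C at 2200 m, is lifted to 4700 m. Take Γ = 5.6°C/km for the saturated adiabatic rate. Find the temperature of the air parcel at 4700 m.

16.2°C

2200 → 4700 m (saturated adiabatic, 5.6°C/km): ΔT = -5.6 × 2.5 = -14°C → T = 16.2°C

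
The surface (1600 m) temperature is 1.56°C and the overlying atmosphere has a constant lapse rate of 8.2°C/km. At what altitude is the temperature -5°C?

2400 m

Height above start = (1.56 − (-5)) / 8.2 = 0.8 km
Altitude = 1600 m + 800 m = 2400 m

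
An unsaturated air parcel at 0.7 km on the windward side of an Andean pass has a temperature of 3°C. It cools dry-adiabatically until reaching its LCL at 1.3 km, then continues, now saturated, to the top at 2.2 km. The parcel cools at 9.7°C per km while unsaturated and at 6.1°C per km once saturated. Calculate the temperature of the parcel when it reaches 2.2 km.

From 700 m to 1300 m (dry): cools by 9.7 × 0.6 = 5.82°C, giving -2.82°C.
From 1300 m to 2200 m (saturated): cools by 6.1 × 0.9 = 5.49°C, giving -8.31°C.

-8.31°C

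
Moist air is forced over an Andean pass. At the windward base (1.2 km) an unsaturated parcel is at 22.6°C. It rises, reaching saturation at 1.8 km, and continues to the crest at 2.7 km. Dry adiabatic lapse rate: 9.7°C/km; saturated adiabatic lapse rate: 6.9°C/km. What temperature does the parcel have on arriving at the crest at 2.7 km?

10.57°C

Dry to 1800 m: -9.7 × 0.6 km = -5.82°C, so T = 16.78°C.
Saturated to 2700 m: -6.9 × 0.9 km = -6.21°C, so T = 10.57°C.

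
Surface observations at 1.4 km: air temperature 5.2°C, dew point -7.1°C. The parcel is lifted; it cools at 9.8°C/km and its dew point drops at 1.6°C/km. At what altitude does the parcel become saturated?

T and T_d converge at 9.8 − 1.6 = 8.2°C per km
Height above start = (5.2 − (-7.1)) / 8.2 = 1.5 km
LCL altitude = 1400 m + 1500 m = 2900 m

2.9 km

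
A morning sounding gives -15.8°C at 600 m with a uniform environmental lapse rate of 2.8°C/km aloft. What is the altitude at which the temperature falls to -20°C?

Height above start = (-15.8 − (-20)) / 2.8 = 1.5 km
Altitude = 600 m + 1500 m = 2100 m

2100 m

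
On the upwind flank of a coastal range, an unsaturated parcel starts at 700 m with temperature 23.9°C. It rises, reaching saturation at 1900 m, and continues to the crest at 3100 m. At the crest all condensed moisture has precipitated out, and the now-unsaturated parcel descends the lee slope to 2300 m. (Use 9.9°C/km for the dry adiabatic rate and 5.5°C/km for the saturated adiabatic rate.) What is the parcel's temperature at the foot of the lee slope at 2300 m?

700–1900 m, dry: Δz = 1.2 km ⇒ ΔT = -11.88°C; T = 12.02°C
1900–3100 m, saturated: Δz = 1.2 km ⇒ ΔT = -6.6°C; T = 5.42°C
3100–2300 m, dry descent: Δz = 0.8 km ⇒ ΔT = +7.92°C; T = 13.34°C

13.34°C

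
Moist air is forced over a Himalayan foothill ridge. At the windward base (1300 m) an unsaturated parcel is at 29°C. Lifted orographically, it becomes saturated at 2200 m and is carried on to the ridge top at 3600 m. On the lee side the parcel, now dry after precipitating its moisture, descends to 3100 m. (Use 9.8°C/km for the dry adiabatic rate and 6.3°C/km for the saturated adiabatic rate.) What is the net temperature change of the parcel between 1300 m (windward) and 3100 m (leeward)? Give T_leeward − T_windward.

From 1300 m to 2200 m (dry): cools by 9.8 × 0.9 = 8.82°C, giving 20.18°C.
From 2200 m to 3600 m (saturated): cools by 6.3 × 1.4 = 8.82°C, giving 11.36°C.
From 3600 m to 3100 m (dry descent): warms by 9.8 × 0.5 = 4.9°C, giving 16.26°C.
Net change vs windward start: 16.26 − 29 = -12.74°C

-12.74°C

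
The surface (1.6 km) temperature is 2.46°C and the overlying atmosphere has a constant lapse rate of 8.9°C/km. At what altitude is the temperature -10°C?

Height above start = (2.46 − (-10)) / 8.9 = 1.4 km
Altitude = 1600 m + 1400 m = 3000 m

3 km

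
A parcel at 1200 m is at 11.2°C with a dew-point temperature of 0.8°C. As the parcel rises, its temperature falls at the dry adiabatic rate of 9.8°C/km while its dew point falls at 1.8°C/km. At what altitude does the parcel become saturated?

2500 m

T and T_d converge at 9.8 − 1.8 = 8°C per km
Height above start = (11.2 − 0.8) / 8 = 1.3 km
LCL altitude = 1200 m + 1300 m = 2500 m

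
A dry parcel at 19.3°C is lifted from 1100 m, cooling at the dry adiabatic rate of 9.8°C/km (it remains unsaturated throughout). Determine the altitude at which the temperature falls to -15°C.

4600 m

Height above start = (19.3 − (-15)) / 9.8 = 3.5 km
Altitude = 1100 m + 3500 m = 4600 m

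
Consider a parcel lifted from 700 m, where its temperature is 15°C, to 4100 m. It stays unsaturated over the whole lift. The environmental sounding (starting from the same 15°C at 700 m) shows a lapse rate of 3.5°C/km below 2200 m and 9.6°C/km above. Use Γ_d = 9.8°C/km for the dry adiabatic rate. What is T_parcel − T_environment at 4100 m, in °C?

-9.83°C (parcel cooler than environment)

Parcel:
  700 → 4100 m (dry, 9.8°C/km): ΔT = -9.8 × 3.4 = -33.32°C → T = -18.32°C
Environment:
  700 → 2200 m (environment, lower layer, 3.5°C/km): ΔT = -3.5 × 1.5 = -5.25°C → T = 9.75°C
  2200 → 4100 m (environment, upper layer, 9.6°C/km): ΔT = -9.6 × 1.9 = -18.24°C → T = -8.49°C
T_parcel − T_env = -18.32 − (-8.49) = -9.83°C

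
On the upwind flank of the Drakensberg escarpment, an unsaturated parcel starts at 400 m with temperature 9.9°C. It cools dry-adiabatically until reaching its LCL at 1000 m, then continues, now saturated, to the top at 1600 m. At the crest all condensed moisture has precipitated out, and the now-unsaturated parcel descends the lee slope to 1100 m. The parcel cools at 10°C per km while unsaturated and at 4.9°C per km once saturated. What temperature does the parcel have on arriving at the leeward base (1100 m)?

Dry to 1000 m: -10 × 0.6 km = -6°C, so T = 3.9°C.
Saturated to 1600 m: -4.9 × 0.6 km = -2.94°C, so T = 0.96°C.
Dry descent to 1100 m: +10 × 0.5 km = +5°C, so T = 5.96°C.

5.96°C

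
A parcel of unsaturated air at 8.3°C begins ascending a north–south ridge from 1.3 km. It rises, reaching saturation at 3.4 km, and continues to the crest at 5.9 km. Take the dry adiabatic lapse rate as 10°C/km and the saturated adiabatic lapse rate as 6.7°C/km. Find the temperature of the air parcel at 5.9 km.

1300 → 3400 m (dry, 10°C/km): ΔT = -10 × 2.1 = -21°C → T = -12.7°C
3400 → 5900 m (saturated, 6.7°C/km): ΔT = -6.7 × 2.5 = -16.75°C → T = -29.45°C

-29.45°C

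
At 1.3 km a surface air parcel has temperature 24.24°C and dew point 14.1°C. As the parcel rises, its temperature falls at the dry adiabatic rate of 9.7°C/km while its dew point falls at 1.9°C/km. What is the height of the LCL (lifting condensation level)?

T and T_d converge at 9.7 − 1.9 = 7.8°C per km
Height above start = (24.24 − 14.1) / 7.8 = 1.3 km
LCL altitude = 1300 m + 1300 m = 2600 m

2.6 km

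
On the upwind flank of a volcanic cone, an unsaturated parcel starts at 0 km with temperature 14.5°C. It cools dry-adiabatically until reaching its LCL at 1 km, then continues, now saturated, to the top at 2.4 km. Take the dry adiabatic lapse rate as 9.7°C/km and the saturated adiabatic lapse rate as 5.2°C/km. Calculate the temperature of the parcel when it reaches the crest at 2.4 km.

From 0 m to 1000 m (dry): cools by 9.7 × 1 = 9.7°C, giving 4.8°C.
From 1000 m to 2400 m (saturated): cools by 5.2 × 1.4 = 7.28°C, giving -2.48°C.

-2.48°C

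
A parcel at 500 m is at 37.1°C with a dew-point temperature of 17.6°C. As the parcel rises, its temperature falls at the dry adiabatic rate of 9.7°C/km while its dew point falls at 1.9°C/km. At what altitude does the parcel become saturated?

3000 m

T and T_d converge at 9.7 − 1.9 = 7.8°C per km
Height above start = (37.1 − 17.6) / 7.8 = 2.5 km
LCL altitude = 500 m + 2500 m = 3000 m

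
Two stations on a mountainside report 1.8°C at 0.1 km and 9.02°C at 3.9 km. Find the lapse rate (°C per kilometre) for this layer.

Γ = −ΔT/Δz = (1.8 − 9.02) / (3900 − 100) m
  = -7.22°C / 3.8 km = -1.9°C/km

-1.9°C/km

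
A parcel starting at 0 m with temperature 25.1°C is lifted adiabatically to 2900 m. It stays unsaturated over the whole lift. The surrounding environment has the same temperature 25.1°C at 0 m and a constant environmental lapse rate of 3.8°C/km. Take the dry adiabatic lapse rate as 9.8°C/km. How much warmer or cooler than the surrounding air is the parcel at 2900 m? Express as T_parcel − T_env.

-17.4°C (parcel cooler than environment)

Parcel:
  From 0 m to 2900 m (dry): cools by 9.8 × 2.9 = 28.42°C, giving -3.32°C.
Environment:
  From 0 m to 2900 m (environment): cools by 3.8 × 2.9 = 11.02°C, giving 14.08°C.
T_parcel − T_env = -3.32 − 14.08 = -17.4°C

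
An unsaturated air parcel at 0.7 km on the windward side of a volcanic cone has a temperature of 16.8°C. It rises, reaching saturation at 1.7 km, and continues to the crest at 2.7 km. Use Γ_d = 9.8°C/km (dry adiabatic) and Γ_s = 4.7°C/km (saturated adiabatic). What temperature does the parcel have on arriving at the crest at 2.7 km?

700 → 1700 m (dry, 9.8°C/km): ΔT = -9.8 × 1 = -9.8°C → T = 7°C
1700 → 2700 m (saturated, 4.7°C/km): ΔT = -4.7 × 1 = -4.7°C → T = 2.3°C

2.3°C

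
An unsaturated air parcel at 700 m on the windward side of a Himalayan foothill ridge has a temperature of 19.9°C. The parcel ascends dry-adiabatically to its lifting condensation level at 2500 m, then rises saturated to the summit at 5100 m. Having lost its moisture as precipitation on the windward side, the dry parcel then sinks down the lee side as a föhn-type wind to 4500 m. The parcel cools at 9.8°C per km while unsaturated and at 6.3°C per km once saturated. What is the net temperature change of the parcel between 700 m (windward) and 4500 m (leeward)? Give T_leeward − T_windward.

-28.14°C

From 700 m to 2500 m (dry): cools by 9.8 × 1.8 = 17.64°C, giving 2.26°C.
From 2500 m to 5100 m (saturated): cools by 6.3 × 2.6 = 16.38°C, giving -14.12°C.
From 5100 m to 4500 m (dry descent): warms by 9.8 × 0.6 = 5.88°C, giving -8.24°C.
Net change vs windward start: -8.24 − 19.9 = -28.14°C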